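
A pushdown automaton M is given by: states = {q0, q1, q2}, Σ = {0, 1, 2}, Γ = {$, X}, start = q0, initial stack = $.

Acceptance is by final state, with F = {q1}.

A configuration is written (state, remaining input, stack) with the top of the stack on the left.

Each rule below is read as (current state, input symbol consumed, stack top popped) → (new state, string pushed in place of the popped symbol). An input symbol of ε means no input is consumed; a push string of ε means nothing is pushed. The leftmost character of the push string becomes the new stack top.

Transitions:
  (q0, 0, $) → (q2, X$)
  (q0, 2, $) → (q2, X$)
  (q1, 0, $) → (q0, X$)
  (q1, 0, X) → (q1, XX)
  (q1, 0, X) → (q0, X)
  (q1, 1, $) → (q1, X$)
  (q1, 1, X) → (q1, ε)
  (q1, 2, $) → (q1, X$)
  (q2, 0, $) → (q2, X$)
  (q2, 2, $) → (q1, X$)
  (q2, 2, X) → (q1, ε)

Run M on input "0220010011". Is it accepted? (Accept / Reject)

Accept

One accepting computation: (q0, 0220010011, $) ⊢ (q2, 220010011, X$) ⊢ (q1, 20010011, $) ⊢ (q1, 0010011, X$) ⊢ (q1, 010011, XX$) ⊢ (q1, 10011, XXX$) ⊢ (q1, 0011, XX$) ⊢ (q1, 011, XXX$) ⊢ (q1, 11, XXXX$) ⊢ (q1, 1, XXX$) ⊢ (q1, ε, XX$)
All input consumed and state q1 ∈ F.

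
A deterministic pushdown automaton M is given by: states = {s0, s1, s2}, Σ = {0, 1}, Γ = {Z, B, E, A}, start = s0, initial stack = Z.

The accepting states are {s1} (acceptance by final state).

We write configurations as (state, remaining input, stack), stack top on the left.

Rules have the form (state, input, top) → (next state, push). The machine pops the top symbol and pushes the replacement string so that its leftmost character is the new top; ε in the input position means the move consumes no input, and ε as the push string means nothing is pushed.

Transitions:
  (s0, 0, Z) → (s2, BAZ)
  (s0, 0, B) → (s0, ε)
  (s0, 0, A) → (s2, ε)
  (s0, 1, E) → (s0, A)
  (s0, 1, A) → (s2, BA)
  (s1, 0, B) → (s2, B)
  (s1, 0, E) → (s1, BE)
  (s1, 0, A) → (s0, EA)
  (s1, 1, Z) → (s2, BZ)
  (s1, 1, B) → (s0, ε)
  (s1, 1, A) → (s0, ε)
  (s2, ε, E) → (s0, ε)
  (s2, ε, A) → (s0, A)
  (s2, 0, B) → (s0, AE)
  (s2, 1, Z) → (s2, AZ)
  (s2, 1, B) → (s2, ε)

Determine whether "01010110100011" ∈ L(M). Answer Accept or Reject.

(s0, 01010110100011, Z)
  read 0, top Z: go to s2, push BAZ → (s2, 1010110100011, BAZ)
  read 1, top B: go to s2, push ε → (s2, 010110100011, AZ)
  ε-move, top A: go to s0, push A → (s0, 010110100011, AZ)
  read 0, top A: go to s2, push ε → (s2, 10110100011, Z)
  read 1, top Z: go to s2, push AZ → (s2, 0110100011, AZ)
  ε-move, top A: go to s0, push A → (s0, 0110100011, AZ)
  read 0, top A: go to s2, push ε → (s2, 110100011, Z)
  read 1, top Z: go to s2, push AZ → (s2, 10100011, AZ)
  ε-move, top A: go to s0, push A → (s0, 10100011, AZ)
  read 1, top A: go to s2, push BA → (s2, 0100011, BAZ)
  read 0, top B: go to s0, push AE → (s0, 100011, AEAZ)
  read 1, top A: go to s2, push BA → (s2, 00011, BAEAZ)
  read 0, top B: go to s0, push AE → (s0, 0011, AEAEAZ)
  read 0, top A: go to s2, push ε → (s2, 011, EAEAZ)
  ε-move, top E: go to s0, push ε → (s0, 011, AEAZ)
  read 0, top A: go to s2, push ε → (s2, 11, EAZ)
  ε-move, top E: go to s0, push ε → (s0, 11, AZ)
  read 1, top A: go to s2, push BA → (s2, 1, BAZ)
  read 1, top B: go to s2, push ε → (s2, ε, AZ)
  ε-move, top A: go to s0, push A → (s0, ε, AZ)
All input consumed; state s0 ∉ F and no further ε-move applies.

Reject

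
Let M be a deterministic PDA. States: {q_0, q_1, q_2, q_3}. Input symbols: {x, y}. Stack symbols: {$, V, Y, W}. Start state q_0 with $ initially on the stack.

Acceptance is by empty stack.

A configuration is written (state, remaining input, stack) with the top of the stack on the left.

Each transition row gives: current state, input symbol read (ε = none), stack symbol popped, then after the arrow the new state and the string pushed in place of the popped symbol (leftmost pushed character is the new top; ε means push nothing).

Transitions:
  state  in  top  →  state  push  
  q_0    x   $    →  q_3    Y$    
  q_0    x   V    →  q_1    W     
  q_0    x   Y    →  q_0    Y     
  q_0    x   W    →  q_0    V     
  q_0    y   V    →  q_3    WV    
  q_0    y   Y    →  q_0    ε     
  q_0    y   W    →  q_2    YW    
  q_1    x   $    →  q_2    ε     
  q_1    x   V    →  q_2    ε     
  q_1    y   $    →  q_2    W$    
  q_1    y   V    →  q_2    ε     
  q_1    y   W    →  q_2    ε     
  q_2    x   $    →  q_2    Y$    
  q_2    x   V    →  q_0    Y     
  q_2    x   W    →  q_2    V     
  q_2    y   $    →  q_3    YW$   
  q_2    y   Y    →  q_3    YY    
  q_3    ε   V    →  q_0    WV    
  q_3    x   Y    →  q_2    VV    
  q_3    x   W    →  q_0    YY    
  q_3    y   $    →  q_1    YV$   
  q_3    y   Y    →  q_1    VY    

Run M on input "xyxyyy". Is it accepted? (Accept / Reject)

Reject

(q_0, xyxyyy, $) ⊢ (q_3, yxyyy, Y$) ⊢ (q_1, xyyy, VY$) ⊢ (q_2, yyy, Y$) ⊢ (q_3, yy, YY$) ⊢ (q_1, y, VYY$) ⊢ (q_2, ε, YY$)
All input consumed; stack is YY$, not empty, and no further ε-move applies.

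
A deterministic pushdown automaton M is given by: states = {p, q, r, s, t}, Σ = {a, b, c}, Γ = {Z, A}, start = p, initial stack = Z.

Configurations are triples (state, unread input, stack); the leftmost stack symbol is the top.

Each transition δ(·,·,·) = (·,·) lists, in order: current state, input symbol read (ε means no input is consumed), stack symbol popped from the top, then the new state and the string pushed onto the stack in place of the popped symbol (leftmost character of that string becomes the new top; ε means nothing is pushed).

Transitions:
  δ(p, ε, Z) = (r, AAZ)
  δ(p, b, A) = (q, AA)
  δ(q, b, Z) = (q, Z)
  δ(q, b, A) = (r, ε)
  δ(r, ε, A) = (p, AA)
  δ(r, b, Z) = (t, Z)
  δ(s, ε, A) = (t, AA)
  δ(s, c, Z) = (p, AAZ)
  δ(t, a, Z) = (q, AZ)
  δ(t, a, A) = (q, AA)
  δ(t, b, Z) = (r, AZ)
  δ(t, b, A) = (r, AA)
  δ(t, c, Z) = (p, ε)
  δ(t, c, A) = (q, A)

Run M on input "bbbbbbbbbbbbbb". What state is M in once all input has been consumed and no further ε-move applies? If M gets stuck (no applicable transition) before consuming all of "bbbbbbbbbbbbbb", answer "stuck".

(p, bbbbbbbbbbbbbb, Z) ⊢ (r, bbbbbbbbbbbbbb, AAZ) ⊢ (p, bbbbbbbbbbbbbb, AAAZ) ⊢ (q, bbbbbbbbbbbbb, AAAAZ) ⊢ (r, bbbbbbbbbbbb, AAAZ) ⊢ (p, bbbbbbbbbbbb, AAAAZ) ⊢ (q, bbbbbbbbbbb, AAAAAZ) ⊢ (r, bbbbbbbbbb, AAAAZ) ⊢ (p, bbbbbbbbbb, AAAAAZ) ⊢ (q, bbbbbbbbb, AAAAAAZ) ⊢ (r, bbbbbbbb, AAAAAZ) ⊢ (p, bbbbbbbb, AAAAAAZ) ⊢ (q, bbbbbbb, AAAAAAAZ) ⊢ (r, bbbbbb, AAAAAAZ) ⊢ (p, bbbbbb, AAAAAAAZ) ⊢ (q, bbbbb, AAAAAAAAZ) ⊢ (r, bbbb, AAAAAAAZ) ⊢ (p, bbbb, AAAAAAAAZ) ⊢ (q, bbb, AAAAAAAAAZ) ⊢ (r, bb, AAAAAAAAZ) ⊢ (p, bb, AAAAAAAAAZ) ⊢ (q, b, AAAAAAAAAAZ) ⊢ (r, ε, AAAAAAAAAZ) ⊢ (p, ε, AAAAAAAAAAZ)
All input consumed; M is in state p.

p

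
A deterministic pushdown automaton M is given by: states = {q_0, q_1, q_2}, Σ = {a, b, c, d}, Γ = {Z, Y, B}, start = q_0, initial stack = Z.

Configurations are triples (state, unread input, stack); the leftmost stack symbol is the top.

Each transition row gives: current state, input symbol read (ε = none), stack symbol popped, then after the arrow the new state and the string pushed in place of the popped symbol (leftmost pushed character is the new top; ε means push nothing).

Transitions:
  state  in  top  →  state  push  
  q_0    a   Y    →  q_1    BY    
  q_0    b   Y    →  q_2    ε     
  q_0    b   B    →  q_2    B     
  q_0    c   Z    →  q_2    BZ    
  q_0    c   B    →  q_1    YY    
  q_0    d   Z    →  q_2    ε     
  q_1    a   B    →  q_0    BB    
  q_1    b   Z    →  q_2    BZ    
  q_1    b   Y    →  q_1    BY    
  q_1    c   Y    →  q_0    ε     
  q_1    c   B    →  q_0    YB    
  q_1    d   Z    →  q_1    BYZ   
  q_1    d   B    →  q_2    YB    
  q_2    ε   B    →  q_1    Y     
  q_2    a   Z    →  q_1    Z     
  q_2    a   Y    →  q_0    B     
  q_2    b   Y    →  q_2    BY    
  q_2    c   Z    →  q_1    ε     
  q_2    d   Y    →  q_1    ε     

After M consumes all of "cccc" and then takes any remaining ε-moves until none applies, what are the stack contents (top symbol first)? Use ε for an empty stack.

Z

(q_0, cccc, Z) ⊢ (q_2, ccc, BZ) ⊢ (q_1, ccc, YZ) ⊢ (q_0, cc, Z) ⊢ (q_2, c, BZ) ⊢ (q_1, c, YZ) ⊢ (q_0, ε, Z)
All input consumed in state q_0 with stack Z.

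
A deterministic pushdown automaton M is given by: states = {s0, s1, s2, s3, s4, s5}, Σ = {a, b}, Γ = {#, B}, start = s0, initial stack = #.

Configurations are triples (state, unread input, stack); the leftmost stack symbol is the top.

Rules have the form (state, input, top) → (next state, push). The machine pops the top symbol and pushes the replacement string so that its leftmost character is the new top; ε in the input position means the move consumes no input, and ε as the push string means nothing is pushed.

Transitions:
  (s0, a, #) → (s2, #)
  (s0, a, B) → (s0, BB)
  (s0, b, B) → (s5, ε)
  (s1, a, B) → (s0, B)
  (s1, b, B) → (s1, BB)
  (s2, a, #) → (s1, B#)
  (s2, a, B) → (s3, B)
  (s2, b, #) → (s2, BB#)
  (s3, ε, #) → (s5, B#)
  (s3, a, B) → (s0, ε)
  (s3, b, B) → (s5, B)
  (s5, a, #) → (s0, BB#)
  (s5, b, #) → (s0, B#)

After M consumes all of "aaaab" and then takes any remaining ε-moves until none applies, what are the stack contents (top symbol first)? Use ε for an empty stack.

(s0, aaaab, #) ⊢ (s2, aaab, #) ⊢ (s1, aab, B#) ⊢ (s0, ab, B#) ⊢ (s0, b, BB#) ⊢ (s5, ε, B#)
All input consumed in state s5 with stack B#.

B#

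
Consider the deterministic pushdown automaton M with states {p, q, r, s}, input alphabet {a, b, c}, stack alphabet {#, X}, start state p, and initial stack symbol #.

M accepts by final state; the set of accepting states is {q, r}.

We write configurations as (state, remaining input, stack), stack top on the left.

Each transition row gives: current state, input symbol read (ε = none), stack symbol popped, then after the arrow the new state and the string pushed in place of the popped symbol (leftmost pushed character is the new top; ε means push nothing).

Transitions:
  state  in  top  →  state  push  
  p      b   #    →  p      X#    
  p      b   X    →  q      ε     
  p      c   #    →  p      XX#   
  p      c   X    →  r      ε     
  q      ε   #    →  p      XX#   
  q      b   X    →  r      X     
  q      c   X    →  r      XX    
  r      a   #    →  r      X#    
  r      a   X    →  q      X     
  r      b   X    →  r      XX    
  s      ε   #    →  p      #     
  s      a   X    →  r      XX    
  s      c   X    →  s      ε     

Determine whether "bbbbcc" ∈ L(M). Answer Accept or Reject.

(p, bbbbcc, #) ⊢ (p, bbbcc, X#) ⊢ (q, bbcc, #) ⊢ (p, bbcc, XX#) ⊢ (q, bcc, X#) ⊢ (r, cc, X#)
No transition applies at (r, cc, X#); input not fully consumed.

Reject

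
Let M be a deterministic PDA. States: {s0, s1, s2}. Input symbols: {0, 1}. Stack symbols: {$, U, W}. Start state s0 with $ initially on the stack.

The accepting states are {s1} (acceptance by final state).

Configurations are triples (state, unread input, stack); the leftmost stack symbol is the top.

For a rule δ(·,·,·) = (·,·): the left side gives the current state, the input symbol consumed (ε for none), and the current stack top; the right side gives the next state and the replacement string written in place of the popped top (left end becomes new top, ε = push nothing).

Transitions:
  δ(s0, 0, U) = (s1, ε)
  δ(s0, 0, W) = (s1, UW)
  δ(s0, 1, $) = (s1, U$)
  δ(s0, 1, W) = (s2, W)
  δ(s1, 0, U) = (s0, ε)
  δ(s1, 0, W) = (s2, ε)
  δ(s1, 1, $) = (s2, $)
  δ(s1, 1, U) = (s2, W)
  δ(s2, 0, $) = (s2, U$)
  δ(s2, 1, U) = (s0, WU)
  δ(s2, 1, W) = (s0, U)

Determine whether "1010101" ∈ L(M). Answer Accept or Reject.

Accept

(s0, 1010101, $) ⊢ (s1, 010101, U$) ⊢ (s0, 10101, $) ⊢ (s1, 0101, U$) ⊢ (s0, 101, $) ⊢ (s1, 01, U$) ⊢ (s0, 1, $) ⊢ (s1, ε, U$)
All input consumed; state s1 ∈ F.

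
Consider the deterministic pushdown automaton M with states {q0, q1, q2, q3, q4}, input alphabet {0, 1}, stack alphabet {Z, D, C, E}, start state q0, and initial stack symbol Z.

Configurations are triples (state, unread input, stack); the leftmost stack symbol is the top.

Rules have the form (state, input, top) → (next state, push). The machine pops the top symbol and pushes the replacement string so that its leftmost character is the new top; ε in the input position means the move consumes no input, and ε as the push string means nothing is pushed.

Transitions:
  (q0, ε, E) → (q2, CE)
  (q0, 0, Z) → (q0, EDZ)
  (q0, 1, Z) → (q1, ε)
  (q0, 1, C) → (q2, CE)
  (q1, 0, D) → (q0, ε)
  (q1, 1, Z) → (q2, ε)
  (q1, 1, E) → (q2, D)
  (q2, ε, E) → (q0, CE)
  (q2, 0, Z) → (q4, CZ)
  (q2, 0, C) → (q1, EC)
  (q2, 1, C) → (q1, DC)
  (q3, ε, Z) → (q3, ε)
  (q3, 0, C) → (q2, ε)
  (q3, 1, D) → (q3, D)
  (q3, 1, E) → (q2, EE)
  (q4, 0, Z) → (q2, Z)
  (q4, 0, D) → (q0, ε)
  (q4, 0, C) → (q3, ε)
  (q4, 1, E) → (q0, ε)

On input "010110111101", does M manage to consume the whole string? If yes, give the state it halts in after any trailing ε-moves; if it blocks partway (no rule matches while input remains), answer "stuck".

(q0, 010110111101, Z) ⊢ (q0, 10110111101, EDZ) ⊢ (q2, 10110111101, CEDZ) ⊢ (q1, 0110111101, DCEDZ) ⊢ (q0, 110111101, CEDZ) ⊢ (q2, 10111101, CEEDZ) ⊢ (q1, 0111101, DCEEDZ) ⊢ (q0, 111101, CEEDZ) ⊢ (q2, 11101, CEEEDZ) ⊢ (q1, 1101, DCEEEDZ)
No transition for (q1, 1, top D); M blocks with input 1101 remaining.

stuck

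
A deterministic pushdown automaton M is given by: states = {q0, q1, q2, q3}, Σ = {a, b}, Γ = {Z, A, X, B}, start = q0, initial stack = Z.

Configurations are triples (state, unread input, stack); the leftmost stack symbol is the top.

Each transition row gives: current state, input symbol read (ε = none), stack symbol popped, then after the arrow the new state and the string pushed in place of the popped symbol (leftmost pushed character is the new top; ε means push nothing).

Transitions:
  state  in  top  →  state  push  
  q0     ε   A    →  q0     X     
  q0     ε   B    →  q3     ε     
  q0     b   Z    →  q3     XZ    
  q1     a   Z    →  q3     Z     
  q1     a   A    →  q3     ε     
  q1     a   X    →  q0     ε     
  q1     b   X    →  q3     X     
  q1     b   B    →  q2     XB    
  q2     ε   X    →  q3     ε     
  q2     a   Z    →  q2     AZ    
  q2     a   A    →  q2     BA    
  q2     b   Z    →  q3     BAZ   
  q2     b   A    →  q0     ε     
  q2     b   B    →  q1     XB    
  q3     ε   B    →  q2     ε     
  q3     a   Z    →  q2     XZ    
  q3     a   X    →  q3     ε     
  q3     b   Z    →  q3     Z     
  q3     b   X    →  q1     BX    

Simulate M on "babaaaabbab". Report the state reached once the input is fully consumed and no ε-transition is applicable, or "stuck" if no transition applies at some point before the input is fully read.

q3

(q0, babaaaabbab, Z)
  read b, top Z: go to q3, push XZ → (q3, abaaaabbab, XZ)
  read a, top X: go to q3, push ε → (q3, baaaabbab, Z)
  read b, top Z: go to q3, push Z → (q3, aaaabbab, Z)
  read a, top Z: go to q2, push XZ → (q2, aaabbab, XZ)
  ε-move, top X: go to q3, push ε → (q3, aaabbab, Z)
  read a, top Z: go to q2, push XZ → (q2, aabbab, XZ)
  ε-move, top X: go to q3, push ε → (q3, aabbab, Z)
  read a, top Z: go to q2, push XZ → (q2, abbab, XZ)
  ε-move, top X: go to q3, push ε → (q3, abbab, Z)
  read a, top Z: go to q2, push XZ → (q2, bbab, XZ)
  ε-move, top X: go to q3, push ε → (q3, bbab, Z)
  read b, top Z: go to q3, push Z → (q3, bab, Z)
  read b, top Z: go to q3, push Z → (q3, ab, Z)
  read a, top Z: go to q2, push XZ → (q2, b, XZ)
  ε-move, top X: go to q3, push ε → (q3, b, Z)
  read b, top Z: go to q3, push Z → (q3, ε, Z)
All input consumed; M is in state q3.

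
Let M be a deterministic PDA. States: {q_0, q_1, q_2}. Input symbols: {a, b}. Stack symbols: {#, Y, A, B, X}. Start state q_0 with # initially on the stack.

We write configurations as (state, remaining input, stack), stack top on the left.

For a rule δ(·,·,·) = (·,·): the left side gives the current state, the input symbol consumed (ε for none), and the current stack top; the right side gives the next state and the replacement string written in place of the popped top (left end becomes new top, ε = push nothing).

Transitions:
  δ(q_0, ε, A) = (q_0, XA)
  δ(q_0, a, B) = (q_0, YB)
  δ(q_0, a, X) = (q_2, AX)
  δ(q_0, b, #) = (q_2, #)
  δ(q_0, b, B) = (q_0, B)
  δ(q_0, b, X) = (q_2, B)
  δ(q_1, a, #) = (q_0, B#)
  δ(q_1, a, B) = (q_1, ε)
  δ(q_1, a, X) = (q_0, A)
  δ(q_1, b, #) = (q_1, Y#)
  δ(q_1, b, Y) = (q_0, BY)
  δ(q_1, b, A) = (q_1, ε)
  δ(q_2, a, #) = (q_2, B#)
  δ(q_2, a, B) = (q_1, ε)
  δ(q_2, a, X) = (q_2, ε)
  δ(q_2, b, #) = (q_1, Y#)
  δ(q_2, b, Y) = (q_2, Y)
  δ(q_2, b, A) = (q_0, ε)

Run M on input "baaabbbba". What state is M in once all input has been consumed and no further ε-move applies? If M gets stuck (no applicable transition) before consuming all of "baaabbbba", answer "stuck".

q_0

(q_0, baaabbbba, #)
  read b, top #: go to q_2, push # → (q_2, aaabbbba, #)
  read a, top #: go to q_2, push B# → (q_2, aabbbba, B#)
  read a, top B: go to q_1, push ε → (q_1, abbbba, #)
  read a, top #: go to q_0, push B# → (q_0, bbbba, B#)
  read b, top B: go to q_0, push B → (q_0, bbba, B#)
  read b, top B: go to q_0, push B → (q_0, bba, B#)
  read b, top B: go to q_0, push B → (q_0, ba, B#)
  read b, top B: go to q_0, push B → (q_0, a, B#)
  read a, top B: go to q_0, push YB → (q_0, ε, YB#)
All input consumed; M is in state q_0.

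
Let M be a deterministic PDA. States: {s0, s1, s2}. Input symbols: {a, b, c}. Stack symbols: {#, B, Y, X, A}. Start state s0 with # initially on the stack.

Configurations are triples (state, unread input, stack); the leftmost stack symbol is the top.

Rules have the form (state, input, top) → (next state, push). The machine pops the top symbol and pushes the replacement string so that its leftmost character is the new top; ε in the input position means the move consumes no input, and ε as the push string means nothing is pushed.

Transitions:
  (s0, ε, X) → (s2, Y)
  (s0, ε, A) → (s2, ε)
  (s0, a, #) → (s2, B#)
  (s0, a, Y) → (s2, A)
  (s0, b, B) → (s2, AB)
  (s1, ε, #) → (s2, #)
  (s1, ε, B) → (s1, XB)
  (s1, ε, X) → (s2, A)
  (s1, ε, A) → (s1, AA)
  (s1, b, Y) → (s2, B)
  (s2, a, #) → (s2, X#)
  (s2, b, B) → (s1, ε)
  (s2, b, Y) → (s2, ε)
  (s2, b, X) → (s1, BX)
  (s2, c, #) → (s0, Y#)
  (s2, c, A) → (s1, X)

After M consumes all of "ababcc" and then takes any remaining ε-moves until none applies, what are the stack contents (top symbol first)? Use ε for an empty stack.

ABX#

(s0, ababcc, #) ⊢ (s2, babcc, B#) ⊢ (s1, abcc, #) ⊢ (s2, abcc, #) ⊢ (s2, bcc, X#) ⊢ (s1, cc, BX#) ⊢ (s1, cc, XBX#) ⊢ (s2, cc, ABX#) ⊢ (s1, c, XBX#) ⊢ (s2, c, ABX#) ⊢ (s1, ε, XBX#) ⊢ (s2, ε, ABX#)
All input consumed in state s2 with stack ABX#.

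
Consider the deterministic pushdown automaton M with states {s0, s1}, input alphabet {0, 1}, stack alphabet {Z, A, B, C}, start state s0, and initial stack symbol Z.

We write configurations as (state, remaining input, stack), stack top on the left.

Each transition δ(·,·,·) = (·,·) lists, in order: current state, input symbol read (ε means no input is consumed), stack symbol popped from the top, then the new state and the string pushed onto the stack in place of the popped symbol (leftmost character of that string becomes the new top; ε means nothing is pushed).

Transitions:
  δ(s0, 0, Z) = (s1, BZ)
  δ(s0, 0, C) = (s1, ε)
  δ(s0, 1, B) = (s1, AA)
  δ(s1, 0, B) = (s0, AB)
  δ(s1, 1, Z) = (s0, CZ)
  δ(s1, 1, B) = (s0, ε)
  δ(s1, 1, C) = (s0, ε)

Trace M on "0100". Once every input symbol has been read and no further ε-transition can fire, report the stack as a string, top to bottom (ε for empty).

(s0, 0100, Z)
  read 0, top Z: go to s1, push BZ → (s1, 100, BZ)
  read 1, top B: go to s0, push ε → (s0, 00, Z)
  read 0, top Z: go to s1, push BZ → (s1, 0, BZ)
  read 0, top B: go to s0, push AB → (s0, ε, ABZ)
All input consumed in state s0 with stack ABZ.

ABZ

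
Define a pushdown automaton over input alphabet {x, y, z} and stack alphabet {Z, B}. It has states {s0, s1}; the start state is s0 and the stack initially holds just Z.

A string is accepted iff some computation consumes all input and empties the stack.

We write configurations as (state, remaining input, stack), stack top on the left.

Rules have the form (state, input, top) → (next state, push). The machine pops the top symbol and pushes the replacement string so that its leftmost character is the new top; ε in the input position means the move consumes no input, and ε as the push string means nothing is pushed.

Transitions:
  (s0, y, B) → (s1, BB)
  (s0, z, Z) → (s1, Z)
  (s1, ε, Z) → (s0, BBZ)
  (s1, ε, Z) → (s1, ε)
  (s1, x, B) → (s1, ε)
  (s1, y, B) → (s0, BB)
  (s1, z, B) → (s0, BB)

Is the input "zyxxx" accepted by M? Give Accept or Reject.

Accept

One accepting computation: (s0, zyxxx, Z) ⊢ (s1, yxxx, Z) ⊢ (s0, yxxx, BBZ) ⊢ (s1, xxx, BBBZ) ⊢ (s1, xx, BBZ) ⊢ (s1, x, BZ) ⊢ (s1, ε, Z) ⊢ (s1, ε, ε)
All input consumed and the stack is empty.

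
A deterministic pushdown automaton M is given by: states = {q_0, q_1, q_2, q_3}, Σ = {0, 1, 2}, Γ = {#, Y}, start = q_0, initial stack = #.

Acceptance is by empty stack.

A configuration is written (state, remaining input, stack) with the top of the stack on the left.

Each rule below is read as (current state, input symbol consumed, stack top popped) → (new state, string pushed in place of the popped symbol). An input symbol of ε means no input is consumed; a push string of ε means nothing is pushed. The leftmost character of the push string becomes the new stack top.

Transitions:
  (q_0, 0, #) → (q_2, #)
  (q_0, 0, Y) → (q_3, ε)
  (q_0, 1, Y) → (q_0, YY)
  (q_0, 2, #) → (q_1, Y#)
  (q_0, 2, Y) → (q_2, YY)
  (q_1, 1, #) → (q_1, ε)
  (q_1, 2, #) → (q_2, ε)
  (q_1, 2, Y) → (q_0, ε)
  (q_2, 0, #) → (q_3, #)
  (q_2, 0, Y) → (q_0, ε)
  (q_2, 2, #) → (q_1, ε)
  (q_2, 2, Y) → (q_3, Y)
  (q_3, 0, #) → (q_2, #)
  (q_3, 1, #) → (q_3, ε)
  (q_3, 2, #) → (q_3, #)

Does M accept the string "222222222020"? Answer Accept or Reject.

(q_0, 222222222020, #) ⊢ (q_1, 22222222020, Y#) ⊢ (q_0, 2222222020, #) ⊢ (q_1, 222222020, Y#) ⊢ (q_0, 22222020, #) ⊢ (q_1, 2222020, Y#) ⊢ (q_0, 222020, #) ⊢ (q_1, 22020, Y#) ⊢ (q_0, 2020, #) ⊢ (q_1, 020, Y#)
No transition applies at (q_1, 020, Y#); input not fully consumed.

Reject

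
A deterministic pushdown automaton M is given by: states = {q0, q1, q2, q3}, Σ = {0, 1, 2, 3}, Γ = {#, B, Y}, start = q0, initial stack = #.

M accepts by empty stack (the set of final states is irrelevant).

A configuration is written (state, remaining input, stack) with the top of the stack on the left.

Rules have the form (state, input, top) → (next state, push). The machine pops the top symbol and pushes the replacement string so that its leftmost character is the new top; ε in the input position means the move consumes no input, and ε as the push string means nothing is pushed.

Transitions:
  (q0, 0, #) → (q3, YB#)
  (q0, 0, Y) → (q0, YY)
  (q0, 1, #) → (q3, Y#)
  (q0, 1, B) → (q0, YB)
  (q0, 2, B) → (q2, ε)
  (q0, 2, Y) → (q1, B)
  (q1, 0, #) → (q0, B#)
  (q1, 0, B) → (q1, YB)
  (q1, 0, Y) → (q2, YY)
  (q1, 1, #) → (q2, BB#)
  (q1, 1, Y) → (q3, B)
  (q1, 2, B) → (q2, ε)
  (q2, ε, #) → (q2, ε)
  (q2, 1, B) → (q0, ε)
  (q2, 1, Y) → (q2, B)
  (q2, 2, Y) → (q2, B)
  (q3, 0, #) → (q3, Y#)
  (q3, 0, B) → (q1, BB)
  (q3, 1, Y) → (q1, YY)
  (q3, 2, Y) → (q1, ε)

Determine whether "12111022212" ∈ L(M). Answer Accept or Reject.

(q0, 12111022212, #)
  read 1, top #: go to q3, push Y# → (q3, 2111022212, Y#)
  read 2, top Y: go to q1, push ε → (q1, 111022212, #)
  read 1, top #: go to q2, push BB# → (q2, 11022212, BB#)
  read 1, top B: go to q0, push ε → (q0, 1022212, B#)
  read 1, top B: go to q0, push YB → (q0, 022212, YB#)
  read 0, top Y: go to q0, push YY → (q0, 22212, YYB#)
  read 2, top Y: go to q1, push B → (q1, 2212, BYB#)
  read 2, top B: go to q2, push ε → (q2, 212, YB#)
  read 2, top Y: go to q2, push B → (q2, 12, BB#)
  read 1, top B: go to q0, push ε → (q0, 2, B#)
  read 2, top B: go to q2, push ε → (q2, ε, #)
  ε-move, top #: go to q2, push ε → (q2, ε, ε)
All input consumed and the stack is empty.

Accept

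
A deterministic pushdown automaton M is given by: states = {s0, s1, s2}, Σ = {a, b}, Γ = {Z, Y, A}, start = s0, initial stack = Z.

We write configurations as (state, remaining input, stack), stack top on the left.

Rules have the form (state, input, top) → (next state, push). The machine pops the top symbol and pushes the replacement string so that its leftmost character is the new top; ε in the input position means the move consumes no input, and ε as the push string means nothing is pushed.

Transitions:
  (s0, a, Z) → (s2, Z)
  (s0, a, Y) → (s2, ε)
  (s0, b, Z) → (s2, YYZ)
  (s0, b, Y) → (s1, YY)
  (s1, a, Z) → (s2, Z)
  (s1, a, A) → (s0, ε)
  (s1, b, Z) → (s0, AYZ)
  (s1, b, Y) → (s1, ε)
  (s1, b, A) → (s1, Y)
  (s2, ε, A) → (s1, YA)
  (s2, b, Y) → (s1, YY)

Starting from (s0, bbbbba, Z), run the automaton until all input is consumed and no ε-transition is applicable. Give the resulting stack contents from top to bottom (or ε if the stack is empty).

(s0, bbbbba, Z) ⊢ (s2, bbbba, YYZ) ⊢ (s1, bbba, YYYZ) ⊢ (s1, bba, YYZ) ⊢ (s1, ba, YZ) ⊢ (s1, a, Z) ⊢ (s2, ε, Z)
All input consumed in state s2 with stack Z.

Z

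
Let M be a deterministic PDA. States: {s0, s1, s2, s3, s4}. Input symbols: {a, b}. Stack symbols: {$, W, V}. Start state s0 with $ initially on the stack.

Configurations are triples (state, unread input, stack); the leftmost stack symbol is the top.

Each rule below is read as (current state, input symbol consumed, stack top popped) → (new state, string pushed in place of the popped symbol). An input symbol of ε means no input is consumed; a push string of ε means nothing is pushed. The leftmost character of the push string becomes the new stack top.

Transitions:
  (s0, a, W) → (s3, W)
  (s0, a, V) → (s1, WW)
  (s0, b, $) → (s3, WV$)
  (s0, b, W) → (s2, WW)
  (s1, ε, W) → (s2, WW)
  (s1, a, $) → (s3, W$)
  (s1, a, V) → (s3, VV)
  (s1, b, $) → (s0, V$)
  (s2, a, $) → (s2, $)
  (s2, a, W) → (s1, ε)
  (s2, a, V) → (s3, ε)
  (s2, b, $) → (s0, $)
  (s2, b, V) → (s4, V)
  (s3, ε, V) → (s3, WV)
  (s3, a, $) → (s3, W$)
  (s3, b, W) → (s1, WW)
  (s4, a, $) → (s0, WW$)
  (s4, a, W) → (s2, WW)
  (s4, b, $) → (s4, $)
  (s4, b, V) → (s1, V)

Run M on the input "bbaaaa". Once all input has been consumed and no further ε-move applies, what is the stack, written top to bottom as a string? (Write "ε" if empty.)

(s0, bbaaaa, $) ⊢ (s3, baaaa, WV$) ⊢ (s1, aaaa, WWV$) ⊢ (s2, aaaa, WWWV$) ⊢ (s1, aaa, WWV$) ⊢ (s2, aaa, WWWV$) ⊢ (s1, aa, WWV$) ⊢ (s2, aa, WWWV$) ⊢ (s1, a, WWV$) ⊢ (s2, a, WWWV$) ⊢ (s1, ε, WWV$) ⊢ (s2, ε, WWWV$)
All input consumed in state s2 with stack WWWV$.

WWWV$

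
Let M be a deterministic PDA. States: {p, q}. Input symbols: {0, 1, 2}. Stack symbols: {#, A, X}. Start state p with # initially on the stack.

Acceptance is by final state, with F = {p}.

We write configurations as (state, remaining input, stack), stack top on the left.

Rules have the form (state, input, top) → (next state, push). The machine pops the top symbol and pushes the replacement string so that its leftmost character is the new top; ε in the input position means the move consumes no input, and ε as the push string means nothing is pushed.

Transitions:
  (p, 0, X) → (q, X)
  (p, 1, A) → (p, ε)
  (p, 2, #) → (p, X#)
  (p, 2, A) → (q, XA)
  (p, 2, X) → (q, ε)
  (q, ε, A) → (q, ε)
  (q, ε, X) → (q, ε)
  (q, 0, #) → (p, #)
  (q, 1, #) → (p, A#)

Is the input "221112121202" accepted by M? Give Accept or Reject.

Reject

(p, 221112121202, #)
  read 2, top #: go to p, push X# → (p, 21112121202, X#)
  read 2, top X: go to q, push ε → (q, 1112121202, #)
  read 1, top #: go to p, push A# → (p, 112121202, A#)
  read 1, top A: go to p, push ε → (p, 12121202, #)
No transition applies at (p, 12121202, #); input not fully consumed.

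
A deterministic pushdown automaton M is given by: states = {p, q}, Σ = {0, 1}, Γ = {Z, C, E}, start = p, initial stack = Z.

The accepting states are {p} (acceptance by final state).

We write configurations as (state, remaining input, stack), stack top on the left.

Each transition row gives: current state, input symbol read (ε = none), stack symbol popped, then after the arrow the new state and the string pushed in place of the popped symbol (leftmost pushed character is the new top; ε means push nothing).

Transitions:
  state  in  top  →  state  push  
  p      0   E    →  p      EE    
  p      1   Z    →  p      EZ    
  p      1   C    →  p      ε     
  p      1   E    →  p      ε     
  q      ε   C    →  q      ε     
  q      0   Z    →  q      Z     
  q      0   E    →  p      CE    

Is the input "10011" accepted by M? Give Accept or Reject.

Accept

(p, 10011, Z)
  read 1, top Z: go to p, push EZ → (p, 0011, EZ)
  read 0, top E: go to p, push EE → (p, 011, EEZ)
  read 0, top E: go to p, push EE → (p, 11, EEEZ)
  read 1, top E: go to p, push ε → (p, 1, EEZ)
  read 1, top E: go to p, push ε → (p, ε, EZ)
All input consumed; state p ∈ F.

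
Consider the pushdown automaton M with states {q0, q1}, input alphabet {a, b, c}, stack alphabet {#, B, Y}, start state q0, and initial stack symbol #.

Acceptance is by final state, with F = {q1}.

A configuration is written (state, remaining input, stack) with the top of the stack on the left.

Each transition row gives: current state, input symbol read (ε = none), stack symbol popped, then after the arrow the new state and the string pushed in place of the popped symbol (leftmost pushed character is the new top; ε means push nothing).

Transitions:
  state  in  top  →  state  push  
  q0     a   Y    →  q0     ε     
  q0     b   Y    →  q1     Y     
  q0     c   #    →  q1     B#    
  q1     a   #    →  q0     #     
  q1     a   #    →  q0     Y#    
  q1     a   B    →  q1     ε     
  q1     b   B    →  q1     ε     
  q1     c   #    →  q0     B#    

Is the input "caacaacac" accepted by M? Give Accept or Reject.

Reject

No computation consumes all input and reaches a final state.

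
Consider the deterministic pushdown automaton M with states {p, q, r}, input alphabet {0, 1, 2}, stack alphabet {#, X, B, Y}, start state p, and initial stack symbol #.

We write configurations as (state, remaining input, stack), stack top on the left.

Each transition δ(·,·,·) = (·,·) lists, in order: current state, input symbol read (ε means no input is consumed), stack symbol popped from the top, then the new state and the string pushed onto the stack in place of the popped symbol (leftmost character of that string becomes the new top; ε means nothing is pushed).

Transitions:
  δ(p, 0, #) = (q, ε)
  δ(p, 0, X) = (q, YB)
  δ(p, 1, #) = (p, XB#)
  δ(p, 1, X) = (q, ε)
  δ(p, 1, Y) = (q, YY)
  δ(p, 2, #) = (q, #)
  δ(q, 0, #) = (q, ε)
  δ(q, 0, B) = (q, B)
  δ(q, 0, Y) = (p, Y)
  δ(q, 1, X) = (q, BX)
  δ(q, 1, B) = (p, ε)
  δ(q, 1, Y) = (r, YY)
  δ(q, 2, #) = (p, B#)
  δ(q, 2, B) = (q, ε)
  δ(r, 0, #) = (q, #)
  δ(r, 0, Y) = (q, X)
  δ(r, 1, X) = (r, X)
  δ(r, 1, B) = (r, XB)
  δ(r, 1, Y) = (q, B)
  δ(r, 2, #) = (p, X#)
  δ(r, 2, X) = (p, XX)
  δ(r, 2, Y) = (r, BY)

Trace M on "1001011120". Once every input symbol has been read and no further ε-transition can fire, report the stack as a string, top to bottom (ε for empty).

(p, 1001011120, #)
  read 1, top #: go to p, push XB# → (p, 001011120, XB#)
  read 0, top X: go to q, push YB → (q, 01011120, YBB#)
  read 0, top Y: go to p, push Y → (p, 1011120, YBB#)
  read 1, top Y: go to q, push YY → (q, 011120, YYBB#)
  read 0, top Y: go to p, push Y → (p, 11120, YYBB#)
  read 1, top Y: go to q, push YY → (q, 1120, YYYBB#)
  read 1, top Y: go to r, push YY → (r, 120, YYYYBB#)
  read 1, top Y: go to q, push B → (q, 20, BYYYBB#)
  read 2, top B: go to q, push ε → (q, 0, YYYBB#)
  read 0, top Y: go to p, push Y → (p, ε, YYYBB#)
All input consumed in state p with stack YYYBB#.

YYYBB#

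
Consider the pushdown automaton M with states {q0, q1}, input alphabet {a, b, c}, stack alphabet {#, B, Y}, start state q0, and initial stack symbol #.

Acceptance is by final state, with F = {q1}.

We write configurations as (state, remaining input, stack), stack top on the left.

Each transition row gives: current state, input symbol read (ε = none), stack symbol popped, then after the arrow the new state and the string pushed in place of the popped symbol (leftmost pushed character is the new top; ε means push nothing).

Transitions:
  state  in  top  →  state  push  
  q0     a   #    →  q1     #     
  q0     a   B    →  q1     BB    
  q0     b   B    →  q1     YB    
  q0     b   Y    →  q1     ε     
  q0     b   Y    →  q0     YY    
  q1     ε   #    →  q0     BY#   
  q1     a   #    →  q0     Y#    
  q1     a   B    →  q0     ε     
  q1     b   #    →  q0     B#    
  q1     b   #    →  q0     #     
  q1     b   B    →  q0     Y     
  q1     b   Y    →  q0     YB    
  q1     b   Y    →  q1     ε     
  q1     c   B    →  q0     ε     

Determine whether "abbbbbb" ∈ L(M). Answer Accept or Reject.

One accepting computation: (q0, abbbbbb, #) ⊢ (q1, bbbbbb, #) ⊢ (q0, bbbbb, B#) ⊢ (q1, bbbb, YB#) ⊢ (q0, bbb, YBB#) ⊢ (q1, bb, BB#) ⊢ (q0, b, YB#) ⊢ (q1, ε, B#)
All input consumed and state q1 ∈ F.

Accept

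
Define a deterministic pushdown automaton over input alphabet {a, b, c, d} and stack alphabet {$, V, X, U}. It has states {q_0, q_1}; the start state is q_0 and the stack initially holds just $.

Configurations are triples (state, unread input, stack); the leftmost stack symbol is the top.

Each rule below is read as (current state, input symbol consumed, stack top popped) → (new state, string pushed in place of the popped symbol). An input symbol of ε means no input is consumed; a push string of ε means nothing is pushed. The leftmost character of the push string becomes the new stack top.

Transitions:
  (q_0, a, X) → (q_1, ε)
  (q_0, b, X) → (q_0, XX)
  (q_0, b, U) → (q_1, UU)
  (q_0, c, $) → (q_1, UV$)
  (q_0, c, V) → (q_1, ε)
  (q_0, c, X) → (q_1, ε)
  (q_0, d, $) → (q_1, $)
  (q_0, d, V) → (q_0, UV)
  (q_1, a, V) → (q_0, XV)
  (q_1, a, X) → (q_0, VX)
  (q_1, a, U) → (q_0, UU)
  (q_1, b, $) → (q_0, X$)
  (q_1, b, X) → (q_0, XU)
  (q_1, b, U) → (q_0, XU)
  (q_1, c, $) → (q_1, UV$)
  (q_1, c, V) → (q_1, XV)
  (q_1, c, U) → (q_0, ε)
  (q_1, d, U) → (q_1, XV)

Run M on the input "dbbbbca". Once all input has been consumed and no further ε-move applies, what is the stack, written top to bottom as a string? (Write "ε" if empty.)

VXXX$

(q_0, dbbbbca, $)
  read d, top $: go to q_1, push $ → (q_1, bbbbca, $)
  read b, top $: go to q_0, push X$ → (q_0, bbbca, X$)
  read b, top X: go to q_0, push XX → (q_0, bbca, XX$)
  read b, top X: go to q_0, push XX → (q_0, bca, XXX$)
  read b, top X: go to q_0, push XX → (q_0, ca, XXXX$)
  read c, top X: go to q_1, push ε → (q_1, a, XXX$)
  read a, top X: go to q_0, push VX → (q_0, ε, VXXX$)
All input consumed in state q_0 with stack VXXX$.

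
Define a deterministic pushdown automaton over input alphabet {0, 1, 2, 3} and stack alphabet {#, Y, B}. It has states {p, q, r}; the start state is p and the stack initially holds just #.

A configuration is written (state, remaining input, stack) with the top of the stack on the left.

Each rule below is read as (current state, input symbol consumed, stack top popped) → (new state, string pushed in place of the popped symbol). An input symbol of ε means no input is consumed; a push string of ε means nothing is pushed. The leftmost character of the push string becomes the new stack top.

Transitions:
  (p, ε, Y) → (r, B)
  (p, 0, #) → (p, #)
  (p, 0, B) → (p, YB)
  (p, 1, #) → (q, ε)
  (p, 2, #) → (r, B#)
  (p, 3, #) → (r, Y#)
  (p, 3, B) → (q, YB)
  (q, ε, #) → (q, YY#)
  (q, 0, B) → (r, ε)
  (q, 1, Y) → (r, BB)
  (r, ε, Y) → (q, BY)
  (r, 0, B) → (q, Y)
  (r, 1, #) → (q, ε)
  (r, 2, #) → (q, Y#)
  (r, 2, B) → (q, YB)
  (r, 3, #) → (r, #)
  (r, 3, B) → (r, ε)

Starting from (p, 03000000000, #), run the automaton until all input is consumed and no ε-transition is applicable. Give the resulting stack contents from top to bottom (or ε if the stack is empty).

(p, 03000000000, #)
  read 0, top #: go to p, push # → (p, 3000000000, #)
  read 3, top #: go to r, push Y# → (r, 000000000, Y#)
  ε-move, top Y: go to q, push BY → (q, 000000000, BY#)
  read 0, top B: go to r, push ε → (r, 00000000, Y#)
  ε-move, top Y: go to q, push BY → (q, 00000000, BY#)
  read 0, top B: go to r, push ε → (r, 0000000, Y#)
  ε-move, top Y: go to q, push BY → (q, 0000000, BY#)
  read 0, top B: go to r, push ε → (r, 000000, Y#)
  ε-move, top Y: go to q, push BY → (q, 000000, BY#)
  read 0, top B: go to r, push ε → (r, 00000, Y#)
  ε-move, top Y: go to q, push BY → (q, 00000, BY#)
  read 0, top B: go to r, push ε → (r, 0000, Y#)
  ε-move, top Y: go to q, push BY → (q, 0000, BY#)
  read 0, top B: go to r, push ε → (r, 000, Y#)
  ε-move, top Y: go to q, push BY → (q, 000, BY#)
  read 0, top B: go to r, push ε → (r, 00, Y#)
  ε-move, top Y: go to q, push BY → (q, 00, BY#)
  read 0, top B: go to r, push ε → (r, 0, Y#)
  ε-move, top Y: go to q, push BY → (q, 0, BY#)
  read 0, top B: go to r, push ε → (r, ε, Y#)
  ε-move, top Y: go to q, push BY → (q, ε, BY#)
All input consumed in state q with stack BY#.

BY#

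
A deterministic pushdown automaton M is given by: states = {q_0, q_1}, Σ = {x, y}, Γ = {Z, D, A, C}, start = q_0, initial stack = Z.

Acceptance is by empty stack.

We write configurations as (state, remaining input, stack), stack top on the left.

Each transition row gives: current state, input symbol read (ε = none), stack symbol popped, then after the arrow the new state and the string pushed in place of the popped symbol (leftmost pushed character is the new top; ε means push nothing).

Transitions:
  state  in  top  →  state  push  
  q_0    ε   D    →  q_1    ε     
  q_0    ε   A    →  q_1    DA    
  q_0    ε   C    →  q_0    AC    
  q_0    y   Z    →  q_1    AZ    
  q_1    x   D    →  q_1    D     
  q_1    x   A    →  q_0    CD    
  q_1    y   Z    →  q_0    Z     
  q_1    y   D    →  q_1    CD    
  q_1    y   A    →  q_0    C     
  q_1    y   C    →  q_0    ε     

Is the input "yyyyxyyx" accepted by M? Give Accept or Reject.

(q_0, yyyyxyyx, Z)
  read y, top Z: go to q_1, push AZ → (q_1, yyyxyyx, AZ)
  read y, top A: go to q_0, push C → (q_0, yyxyyx, CZ)
  ε-move, top C: go to q_0, push AC → (q_0, yyxyyx, ACZ)
  ε-move, top A: go to q_1, push DA → (q_1, yyxyyx, DACZ)
  read y, top D: go to q_1, push CD → (q_1, yxyyx, CDACZ)
  read y, top C: go to q_0, push ε → (q_0, xyyx, DACZ)
  ε-move, top D: go to q_1, push ε → (q_1, xyyx, ACZ)
  read x, top A: go to q_0, push CD → (q_0, yyx, CDCZ)
  ε-move, top C: go to q_0, push AC → (q_0, yyx, ACDCZ)
  ε-move, top A: go to q_1, push DA → (q_1, yyx, DACDCZ)
  read y, top D: go to q_1, push CD → (q_1, yx, CDACDCZ)
  read y, top C: go to q_0, push ε → (q_0, x, DACDCZ)
  ε-move, top D: go to q_1, push ε → (q_1, x, ACDCZ)
  read x, top A: go to q_0, push CD → (q_0, ε, CDCDCZ)
  ε-move, top C: go to q_0, push AC → (q_0, ε, ACDCDCZ)
  ε-move, top A: go to q_1, push DA → (q_1, ε, DACDCDCZ)
All input consumed; stack is DACDCDCZ, not empty, and no further ε-move applies.

Reject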